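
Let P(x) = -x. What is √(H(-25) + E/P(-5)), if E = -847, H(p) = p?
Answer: 18*I*√15/5 ≈ 13.943*I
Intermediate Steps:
√(H(-25) + E/P(-5)) = √(-25 - 847/((-1*(-5)))) = √(-25 - 847/5) = √(-972/5) = 18*I*√15/5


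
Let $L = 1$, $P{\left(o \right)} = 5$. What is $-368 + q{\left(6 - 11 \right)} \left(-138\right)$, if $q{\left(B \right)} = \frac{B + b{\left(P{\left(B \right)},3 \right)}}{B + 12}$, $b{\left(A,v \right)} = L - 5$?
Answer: $- \frac{1334}{7} \approx -190.57$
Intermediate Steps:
$b{\left(A,v \right)} = -4$ ($b{\left(A,v \right)} = 1 - 5 = -4$)
$q{\left(B \right)} = \frac{-4 + B}{12 + B}$ ($q{\left(B \right)} = \frac{B - 4}{B + 12} = \frac{-4 + B}{12 + B}$)
$-368 + q{\left(6 - 11 \right)} \left(-138\right) = -368 + \frac{-4 + \left(6 - 11\right)}{12 + \left(6 - 11\right)} \left(-138\right) = -368 + \frac{-4 - 5}{12 - 5} \left(-138\right) = -368 + \frac{1}{7} \left(-9\right) \left(-138\right) = -368 - - \frac{1242}{7} = -368 + \frac{1242}{7} = - \frac{1334}{7}$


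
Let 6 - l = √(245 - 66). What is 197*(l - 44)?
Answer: -7486 - 197*√179 ≈ -10122.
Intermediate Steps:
l = 6 - √179 (l = 6 - √(245 - 66) = 6 - √179 ≈ -7.3791)
197*(l - 44) = 197*((6 - √179) - 44) = 197*(-38 - √179) = -7486 - 197*√179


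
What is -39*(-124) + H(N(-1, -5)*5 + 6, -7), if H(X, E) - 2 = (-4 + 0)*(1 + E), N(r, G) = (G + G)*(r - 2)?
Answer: 4862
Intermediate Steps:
N(r, G) = 2*G*(-2 + r) (N(r, G) = (2*G)*(-2 + r) = 2*G*(-2 + r))
H(X, E) = -2 - 4*E (H(X, E) = 2 + (-4 + 0)*(1 + E) = 2 - 4*(1 + E) = 2 + (-4 - 4*E) = -2 - 4*E)
-39*(-124) + H(N(-1, -5)*5 + 6, -7) = -39*(-124) + (-2 - 4*(-7)) = 4836 + (-2 + 28) = 4836 + 26 = 4862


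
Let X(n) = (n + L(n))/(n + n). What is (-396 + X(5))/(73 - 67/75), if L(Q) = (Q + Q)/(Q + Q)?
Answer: -29655/5408 ≈ -5.4835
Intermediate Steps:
L(Q) = 1 (L(Q) = (2*Q)/((2*Q)) = (2*Q)*(1/(2*Q)) = 1)
X(n) = (1 + n)/(2*n) (X(n) = (n + 1)/(n + n) = (1 + n)/((2*n)) = (1 + n)*(1/(2*n)) = (1 + n)/(2*n))
(-396 + X(5))/(73 - 67/75) = (-396 + (½)*(1 + 5)/5)/(73 - 67/75) = (-396 + (½)*(⅕)*6)/(73 - 67*1/75) = (-396 + ⅗)/(73 - 67/75) = -1977/(5*5408/75) = -1977/5*75/5408 = -29655/5408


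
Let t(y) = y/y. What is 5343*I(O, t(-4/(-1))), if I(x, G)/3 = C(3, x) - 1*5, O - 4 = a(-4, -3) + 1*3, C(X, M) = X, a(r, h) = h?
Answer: -32058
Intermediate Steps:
t(y) = 1
O = 4 (O = 4 + (-3 + 1*3) = 4 + (-3 + 3) = 4 + 0 = 4)
I(x, G) = -6 (I(x, G) = 3*(3 - 1*5) = 3*(3 - 5) = 3*(-2) = -6)
5343*I(O, t(-4/(-1))) = 5343*(-6) = -32058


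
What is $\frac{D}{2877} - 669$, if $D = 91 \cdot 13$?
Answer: $- \frac{274790}{411} \approx -668.59$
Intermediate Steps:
$D = 1183$
$\frac{D}{2877} - 669 = \frac{1183}{2877} - 669 = 1183 \cdot \frac{1}{2877} - 669 = \frac{169}{411} - 669 = - \frac{274790}{411}$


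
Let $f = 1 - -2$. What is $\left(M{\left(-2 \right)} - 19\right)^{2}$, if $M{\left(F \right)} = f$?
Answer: $256$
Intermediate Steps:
$f = 3$ ($f = 1 + 2 = 3$)
$M{\left(F \right)} = 3$
$\left(M{\left(-2 \right)} - 19\right)^{2} = \left(3 - 19\right)^{2} = \left(-16\right)^{2} = 256$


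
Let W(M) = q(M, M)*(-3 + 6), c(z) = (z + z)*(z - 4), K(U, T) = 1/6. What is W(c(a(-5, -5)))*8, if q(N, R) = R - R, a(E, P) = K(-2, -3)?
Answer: 0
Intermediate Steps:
K(U, T) = ⅙
a(E, P) = ⅙
c(z) = 2*z*(-4 + z) (c(z) = (2*z)*(-4 + z) = 2*z*(-4 + z))
q(N, R) = 0
W(M) = 0 (W(M) = 0*(-3 + 6) = 0*3 = 0)
W(c(a(-5, -5)))*8 = 0*8 = 0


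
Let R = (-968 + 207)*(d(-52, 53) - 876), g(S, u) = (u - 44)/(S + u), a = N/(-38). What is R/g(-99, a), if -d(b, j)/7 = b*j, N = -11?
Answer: -4778970416/151 ≈ -3.1649e+7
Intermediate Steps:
a = 11/38 (a = -11/(-38) = -11*(-1/38) = 11/38 ≈ 0.28947)
g(S, u) = (-44 + u)/(S + u)
d(b, j) = -7*b*j
R = -14014576 (R = (-968 + 207)*(-7*(-52)*53 - 876) = -761*(19292 - 876) = -761*18416 = -14014576)
R/g(-99, a) = -14014576*(-99 + 11/38)/(-44 + 11/38) = -14014576/(-1661/38/(-3751/38)) = -14014576/((-38/3751*(-1661/38))) = -14014576/151/341 = -14014576*341/151 = -4778970416/151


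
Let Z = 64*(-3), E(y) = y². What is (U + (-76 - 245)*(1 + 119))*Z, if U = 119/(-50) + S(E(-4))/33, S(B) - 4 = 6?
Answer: 2033965664/275 ≈ 7.3962e+6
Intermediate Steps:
S(B) = 10 (S(B) = 4 + 6 = 10)
Z = -192
U = -3427/1650 (U = 119/(-50) + 10/33 = 119*(-1/50) + 10*(1/33) = -119/50 + 10/33 = -3427/1650 ≈ -2.0770)
(U + (-76 - 245)*(1 + 119))*Z = (-3427/1650 + (-76 - 245)*(1 + 119))*(-192) = (-3427/1650 - 321*120)*(-192) = (-3427/1650 - 38520)*(-192) = -63561427/1650*(-192) = 2033965664/275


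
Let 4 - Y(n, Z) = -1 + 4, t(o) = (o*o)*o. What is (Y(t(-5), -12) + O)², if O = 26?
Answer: 729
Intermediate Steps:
t(o) = o³ (t(o) = o²*o = o³)
Y(n, Z) = 1 (Y(n, Z) = 4 - (-1 + 4) = 4 - 1*3 = 4 - 3 = 1)
(Y(t(-5), -12) + O)² = (1 + 26)² = 27² = 729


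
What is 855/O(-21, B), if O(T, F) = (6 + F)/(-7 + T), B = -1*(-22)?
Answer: -855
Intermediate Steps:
B = 22
O(T, F) = (6 + F)/(-7 + T)
855/O(-21, B) = 855/(((6 + 22)/(-7 - 21))) = 855/((28/(-28))) = 855/((-1/28*28)) = 855/(-1) = 855*(-1) = -855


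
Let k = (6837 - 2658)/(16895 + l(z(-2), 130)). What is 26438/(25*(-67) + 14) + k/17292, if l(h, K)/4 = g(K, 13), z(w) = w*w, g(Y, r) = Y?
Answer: -241258701137/15157389060 ≈ -15.917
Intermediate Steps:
z(w) = w²
l(h, K) = 4*K
k = 1393/5805 (k = (6837 - 2658)/(16895 + 4*130) = 4179/(16895 + 520) = 4179/17415 = 4179*(1/17415) = 1393/5805 ≈ 0.23997)
26438/(25*(-67) + 14) + k/17292 = 26438/(25*(-67) + 14) + (1393/5805)/17292 = 26438/(-1675 + 14) + (1393/5805)*(1/17292) = 26438/(-1661) + 1393/100380060 = 26438*(-1/1661) + 1393/100380060 = -26438/1661 + 1393/100380060 = -241258701137/15157389060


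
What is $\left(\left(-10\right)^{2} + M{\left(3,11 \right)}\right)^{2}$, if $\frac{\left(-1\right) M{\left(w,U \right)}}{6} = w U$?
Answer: $9604$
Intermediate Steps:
$M{\left(w,U \right)} = - 6 U w$ ($M{\left(w,U \right)} = - 6 w U = - 6 U w$)
$\left(\left(-10\right)^{2} + M{\left(3,11 \right)}\right)^{2} = \left(\left(-10\right)^{2} - 66 \cdot 3\right)^{2} = \left(100 - 198\right)^{2} = \left(-98\right)^{2} = 9604$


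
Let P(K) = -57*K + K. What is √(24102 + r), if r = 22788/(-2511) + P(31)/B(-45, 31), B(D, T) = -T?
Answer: 5*√8354562/93 ≈ 155.40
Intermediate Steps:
P(K) = -56*K
r = 4364/93 (r = 22788/(-2511) + (-56*31)/((-1*31)) = 22788*(-1/2511) - 1736/(-31) = -844/93 - 1736*(-1/31) = -844/93 + 56 = 4364/93 ≈ 46.925)
√(24102 + r) = √(24102 + 4364/93) = √(2245850/93) = 5*√8354562/93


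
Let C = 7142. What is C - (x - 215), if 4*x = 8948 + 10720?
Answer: 2440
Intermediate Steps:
x = 4917 (x = (8948 + 10720)/4 = (1/4)*19668 = 4917)
C - (x - 215) = 7142 - (4917 - 215) = 7142 - 1*4702 = 7142 - 4702 = 2440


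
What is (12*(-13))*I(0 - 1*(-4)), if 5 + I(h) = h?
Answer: 156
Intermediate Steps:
I(h) = -5 + h
(12*(-13))*I(0 - 1*(-4)) = (12*(-13))*(-5 + (0 - 1*(-4))) = -156*(-5 + (0 + 4)) = -156*(-5 + 4) = -156*(-1) = 156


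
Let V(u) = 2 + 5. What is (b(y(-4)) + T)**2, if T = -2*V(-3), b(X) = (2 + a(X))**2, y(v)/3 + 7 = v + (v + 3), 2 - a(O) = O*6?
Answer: 2341204996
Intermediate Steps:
V(u) = 7
a(O) = 2 - 6*O (a(O) = 2 - O*6 = 2 - 6*O)
y(v) = -12 + 6*v (y(v) = -21 + 3*(v + (v + 3)) = -21 + 3*(v + (3 + v)) = -21 + 3*(3 + 2*v) = -21 + (9 + 6*v) = -12 + 6*v)
b(X) = (4 - 6*X)**2 (b(X) = (2 + (2 - 6*X))**2 = (4 - 6*X)**2)
T = -14 (T = -2*7 = -14)
(b(y(-4)) + T)**2 = (4*(-2 + 3*(-12 + 6*(-4)))**2 - 14)**2 = (4*(-2 + 3*(-12 - 24))**2 - 14)**2 = (4*(-2 + 3*(-36))**2 - 14)**2 = (4*(-2 - 108)**2 - 14)**2 = (4*(-110)**2 - 14)**2 = (4*12100 - 14)**2 = (48400 - 14)**2 = 48386**2 = 2341204996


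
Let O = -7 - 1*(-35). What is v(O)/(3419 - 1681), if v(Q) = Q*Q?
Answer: 392/869 ≈ 0.45109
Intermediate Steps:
O = 28 (O = -7 + 35 = 28)
v(Q) = Q**2
v(O)/(3419 - 1681) = 28**2/(3419 - 1681) = 784/1738 = 784*(1/1738) = 392/869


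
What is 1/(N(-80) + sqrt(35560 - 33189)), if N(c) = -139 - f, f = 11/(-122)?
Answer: -2067534/251910845 - 14884*sqrt(2371)/251910845 ≈ -0.011084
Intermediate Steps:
f = -11/122 (f = 11*(-1/122) = -11/122 ≈ -0.090164)
N(c) = -16947/122 (N(c) = -139 - 1*(-11/122) = -139 + 11/122 = -16947/122)
1/(N(-80) + sqrt(35560 - 33189)) = 1/(-16947/122 + sqrt(35560 - 33189)) = 1/(-16947/122 + sqrt(2371))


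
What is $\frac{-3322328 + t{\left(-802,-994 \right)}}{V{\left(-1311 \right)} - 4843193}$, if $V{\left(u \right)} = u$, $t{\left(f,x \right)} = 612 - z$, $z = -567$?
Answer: $\frac{3321149}{4844504} \approx 0.68555$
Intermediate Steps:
$t{\left(f,x \right)} = 1179$ ($t{\left(f,x \right)} = 612 - -567 = 612 + 567 = 1179$)
$\frac{-3322328 + t{\left(-802,-994 \right)}}{V{\left(-1311 \right)} - 4843193} = \frac{-3322328 + 1179}{-1311 - 4843193} = - \frac{3321149}{-4844504} = \left(-3321149\right) \left(- \frac{1}{4844504}\right) = \frac{3321149}{4844504}$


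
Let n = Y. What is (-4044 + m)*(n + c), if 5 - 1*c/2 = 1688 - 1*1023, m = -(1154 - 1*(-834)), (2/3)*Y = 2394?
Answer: -13698672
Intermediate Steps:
Y = 3591 (Y = (3/2)*2394 = 3591)
m = -1988 (m = -(1154 + 834) = -1*1988 = -1988)
c = -1320 (c = 10 - 2*(1688 - 1*1023) = 10 - 2*(1688 - 1023) = 10 - 2*665 = 10 - 1330 = -1320)
n = 3591
(-4044 + m)*(n + c) = (-4044 - 1988)*(3591 - 1320) = -6032*2271 = -13698672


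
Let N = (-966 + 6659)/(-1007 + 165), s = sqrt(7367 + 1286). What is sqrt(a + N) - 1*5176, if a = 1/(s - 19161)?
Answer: -5176 + I*sqrt(91849077430 - 4793506*sqrt(8653))/(842*sqrt(19161 - sqrt(8653))) ≈ -5176.0 + 2.6003*I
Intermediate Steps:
s = sqrt(8653) ≈ 93.021
a = 1/(-19161 + sqrt(8653)) (a = 1/(sqrt(8653) - 19161) = 1/(-19161 + sqrt(8653)) ≈ -5.2444e-5)
N = -5693/842 (N = 5693/(-842) = 5693*(-1/842) = -5693/842 ≈ -6.7613)
sqrt(a + N) - 1*5176 = sqrt((-19161/367135268 - sqrt(8653)/367135268) - 5693/842) - 1*5176 = sqrt(-1045058607143/154563947828 - sqrt(8653)/367135268) - 5176 = -5176 + sqrt(-1045058607143/154563947828 - sqrt(8653)/367135268)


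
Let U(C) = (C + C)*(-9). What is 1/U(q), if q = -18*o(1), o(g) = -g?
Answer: -1/324 ≈ -0.0030864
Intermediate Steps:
q = 18 (q = -(-18) = -18*(-1) = 18)
U(C) = -18*C (U(C) = (2*C)*(-9) = -18*C)
1/U(q) = 1/(-18*18) = 1/(-324) = -1/324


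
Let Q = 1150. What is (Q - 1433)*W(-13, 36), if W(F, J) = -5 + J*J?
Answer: -365353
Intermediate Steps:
W(F, J) = -5 + J**2
(Q - 1433)*W(-13, 36) = (1150 - 1433)*(-5 + 36**2) = -283*(-5 + 1296) = -283*1291 = -365353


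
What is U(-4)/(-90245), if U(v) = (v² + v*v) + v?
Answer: -28/90245 ≈ -0.00031027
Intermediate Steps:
U(v) = v + 2*v² (U(v) = (v² + v²) + v = 2*v² + v = v + 2*v²)
U(-4)/(-90245) = -4*(1 + 2*(-4))/(-90245) = -4*(1 - 8)*(-1/90245) = -4*(-7)*(-1/90245) = 28*(-1/90245) = -28/90245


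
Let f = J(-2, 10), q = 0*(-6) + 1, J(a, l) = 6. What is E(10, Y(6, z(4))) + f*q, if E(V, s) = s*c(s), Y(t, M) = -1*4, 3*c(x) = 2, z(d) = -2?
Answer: 10/3 ≈ 3.3333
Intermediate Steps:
c(x) = ⅔ (c(x) = (⅓)*2 = ⅔)
q = 1 (q = 0 + 1 = 1)
Y(t, M) = -4
f = 6
E(V, s) = 2*s/3 (E(V, s) = s*(⅔) = 2*s/3)
E(10, Y(6, z(4))) + f*q = (⅔)*(-4) + 6*1 = -8/3 + 6 = 10/3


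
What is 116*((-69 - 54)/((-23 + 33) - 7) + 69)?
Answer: 3248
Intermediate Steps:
116*((-69 - 54)/((-23 + 33) - 7) + 69) = 116*(-123/(10 - 7) + 69) = 116*(-123/3 + 69) = 116*(-123*⅓ + 69) = 116*(-41 + 69) = 116*28 = 3248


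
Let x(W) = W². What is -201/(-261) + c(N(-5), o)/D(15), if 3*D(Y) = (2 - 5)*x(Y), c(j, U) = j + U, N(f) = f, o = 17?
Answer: 1559/2175 ≈ 0.71678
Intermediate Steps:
c(j, U) = U + j
D(Y) = -Y² (D(Y) = ((2 - 5)*Y²)/3 = (-3*Y²)/3 = -Y²)
-201/(-261) + c(N(-5), o)/D(15) = -201/(-261) + (17 - 5)/((-1*15²)) = -201*(-1/261) + 12/((-1*225)) = 67/87 + 12/(-225) = 67/87 + 12*(-1/225) = 67/87 - 4/75 = 1559/2175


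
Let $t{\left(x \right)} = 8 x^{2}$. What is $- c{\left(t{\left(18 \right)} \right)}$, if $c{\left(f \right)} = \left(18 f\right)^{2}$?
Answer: $-2176782336$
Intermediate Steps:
$c{\left(f \right)} = 324 f^{2}$
$- c{\left(t{\left(18 \right)} \right)} = - 324 \left(8 \cdot 18^{2}\right)^{2} = - 324 \left(8 \cdot 324\right)^{2} = - 324 \cdot 2592^{2} = - 324 \cdot 6718464 = \left(-1\right) 2176782336 = -2176782336$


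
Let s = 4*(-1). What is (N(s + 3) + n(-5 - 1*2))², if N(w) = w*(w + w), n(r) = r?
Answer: 25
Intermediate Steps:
s = -4
N(w) = 2*w² (N(w) = w*(2*w) = 2*w²)
(N(s + 3) + n(-5 - 1*2))² = (2*(-4 + 3)² + (-5 - 1*2))² = (2*(-1)² + (-5 - 2))² = (2*1 - 7)² = (2 - 7)² = (-5)² = 25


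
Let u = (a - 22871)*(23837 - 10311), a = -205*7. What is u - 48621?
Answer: -328811577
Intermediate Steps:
a = -1435
u = -328762956 (u = (-1435 - 22871)*(23837 - 10311) = -24306*13526 = -328762956)
u - 48621 = -328762956 - 48621 = -328811577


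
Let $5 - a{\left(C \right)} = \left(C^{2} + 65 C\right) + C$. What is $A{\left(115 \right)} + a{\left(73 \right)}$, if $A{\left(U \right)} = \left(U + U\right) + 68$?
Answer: $-9844$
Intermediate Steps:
$a{\left(C \right)} = 5 - C^{2} - 66 C$ ($a{\left(C \right)} = 5 - \left(\left(C^{2} + 65 C\right) + C\right) = 5 - \left(C^{2} + 66 C\right) = 5 - C^{2} - 66 C$)
$A{\left(U \right)} = 68 + 2 U$ ($A{\left(U \right)} = 2 U + 68 = 68 + 2 U$)
$A{\left(115 \right)} + a{\left(73 \right)} = \left(68 + 2 \cdot 115\right) - 10142 = \left(68 + 230\right) - 10142 = 298 - 10142 = -9844$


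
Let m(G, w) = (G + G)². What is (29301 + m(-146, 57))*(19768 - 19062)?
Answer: 80882890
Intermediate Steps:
m(G, w) = 4*G² (m(G, w) = (2*G)² = 4*G²)
(29301 + m(-146, 57))*(19768 - 19062) = (29301 + 4*(-146)²)*(19768 - 19062) = (29301 + 4*21316)*706 = (29301 + 85264)*706 = 114565*706 = 80882890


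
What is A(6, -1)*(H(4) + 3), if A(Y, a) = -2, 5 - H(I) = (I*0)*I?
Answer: -16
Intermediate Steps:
H(I) = 5 (H(I) = 5 - I*0*I = 5 - 0*I = 5 - 1*0 = 5 + 0 = 5)
A(6, -1)*(H(4) + 3) = -2*(5 + 3) = -2*8 = -16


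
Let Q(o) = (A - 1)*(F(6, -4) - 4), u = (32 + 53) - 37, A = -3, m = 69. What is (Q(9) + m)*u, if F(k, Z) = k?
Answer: 2928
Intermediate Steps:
u = 48 (u = 85 - 37 = 48)
Q(o) = -8 (Q(o) = (-3 - 1)*(6 - 4) = -4*2 = -8)
(Q(9) + m)*u = (-8 + 69)*48 = 61*48 = 2928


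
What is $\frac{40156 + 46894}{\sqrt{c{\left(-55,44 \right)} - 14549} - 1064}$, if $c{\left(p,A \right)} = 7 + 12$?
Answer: $- \frac{46310600}{573313} - \frac{43525 i \sqrt{14530}}{573313} \approx -80.777 - 9.1512 i$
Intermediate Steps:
$c{\left(p,A \right)} = 19$
$\frac{40156 + 46894}{\sqrt{c{\left(-55,44 \right)} - 14549} - 1064} = \frac{40156 + 46894}{\sqrt{19 - 14549} - 1064} = \frac{87050}{\sqrt{-14530} - 1064} = \frac{87050}{i \sqrt{14530} - 1064} = \frac{87050}{-1064 + i \sqrt{14530}}$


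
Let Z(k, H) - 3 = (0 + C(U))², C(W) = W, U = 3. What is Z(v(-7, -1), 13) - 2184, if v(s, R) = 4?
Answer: -2172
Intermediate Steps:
Z(k, H) = 12 (Z(k, H) = 3 + (0 + 3)² = 3 + 3² = 3 + 9 = 12)
Z(v(-7, -1), 13) - 2184 = 12 - 2184 = -2172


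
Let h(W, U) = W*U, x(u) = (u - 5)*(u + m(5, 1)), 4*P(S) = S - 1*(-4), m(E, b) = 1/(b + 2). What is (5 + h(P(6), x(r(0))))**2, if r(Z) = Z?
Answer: 25/36 ≈ 0.69444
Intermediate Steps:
m(E, b) = 1/(2 + b)
P(S) = 1 + S/4 (P(S) = (S - 1*(-4))/4 = (S + 4)/4 = (4 + S)/4 = 1 + S/4)
x(u) = (-5 + u)*(1/3 + u) (x(u) = (u - 5)*(u + 1/(2 + 1)) = (-5 + u)*(u + 1/3) = (-5 + u)*(1/3 + u))
h(W, U) = U*W
(5 + h(P(6), x(r(0))))**2 = (5 + (-5/3 + 0**2 - 14/3*0)*(1 + (1/4)*6))**2 = (5 + (-5/3 + 0 + 0)*(1 + 3/2))**2 = (5 - 5/3*5/2)**2 = (5 - 25/6)**2 = (5/6)**2 = 25/36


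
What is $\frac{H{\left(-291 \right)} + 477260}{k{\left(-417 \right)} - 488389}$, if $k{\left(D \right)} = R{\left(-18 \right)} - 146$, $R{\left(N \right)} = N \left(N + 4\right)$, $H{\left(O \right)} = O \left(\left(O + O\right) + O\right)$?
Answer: $- \frac{731303}{488283} \approx -1.4977$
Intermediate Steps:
$H{\left(O \right)} = 3 O^{2}$ ($H{\left(O \right)} = O \left(2 O + O\right) = O 3 O = 3 O^{2}$)
$R{\left(N \right)} = N \left(4 + N\right)$
$k{\left(D \right)} = 106$ ($k{\left(D \right)} = - 18 \left(4 - 18\right) - 146 = \left(-18\right) \left(-14\right) - 146 = 252 - 146 = 106$)
$\frac{H{\left(-291 \right)} + 477260}{k{\left(-417 \right)} - 488389} = \frac{3 \left(-291\right)^{2} + 477260}{106 - 488389} = \frac{3 \cdot 84681 + 477260}{-488283} = \left(254043 + 477260\right) \left(- \frac{1}{488283}\right) = 731303 \left(- \frac{1}{488283}\right) = - \frac{731303}{488283}$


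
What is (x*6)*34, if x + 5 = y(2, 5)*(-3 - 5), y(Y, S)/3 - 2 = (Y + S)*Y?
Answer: -79356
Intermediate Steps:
y(Y, S) = 6 + 3*Y*(S + Y) (y(Y, S) = 6 + 3*((Y + S)*Y) = 6 + 3*((S + Y)*Y) = 6 + 3*(Y*(S + Y)) = 6 + 3*Y*(S + Y))
x = -389 (x = -5 + (6 + 3*2**2 + 3*5*2)*(-3 - 5) = -5 + (6 + 3*4 + 30)*(-8) = -5 + (6 + 12 + 30)*(-8) = -5 + 48*(-8) = -5 - 384 = -389)
(x*6)*34 = -389*6*34 = -2334*34 = -79356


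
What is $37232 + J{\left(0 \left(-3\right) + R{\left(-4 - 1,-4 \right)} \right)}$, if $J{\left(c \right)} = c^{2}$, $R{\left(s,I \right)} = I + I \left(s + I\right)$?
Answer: $38256$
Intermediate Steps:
$R{\left(s,I \right)} = I + I \left(I + s\right)$
$37232 + J{\left(0 \left(-3\right) + R{\left(-4 - 1,-4 \right)} \right)} = 37232 + \left(0 \left(-3\right) - 4 \left(1 - 4 - 5\right)\right)^{2} = 37232 + \left(0 - 4 \left(1 - 4 - 5\right)\right)^{2} = 37232 + \left(0 - -32\right)^{2} = 37232 + \left(0 + 32\right)^{2} = 37232 + 32^{2} = 37232 + 1024 = 38256$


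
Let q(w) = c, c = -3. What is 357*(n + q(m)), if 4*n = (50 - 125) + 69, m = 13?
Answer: -3213/2 ≈ -1606.5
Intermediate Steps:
q(w) = -3
n = -3/2 (n = ((50 - 125) + 69)/4 = (-75 + 69)/4 = (¼)*(-6) = -3/2 ≈ -1.5000)
357*(n + q(m)) = 357*(-3/2 - 3) = 357*(-9/2) = -3213/2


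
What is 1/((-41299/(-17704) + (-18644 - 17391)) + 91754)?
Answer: 17704/986490475 ≈ 1.7946e-5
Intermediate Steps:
1/((-41299/(-17704) + (-18644 - 17391)) + 91754) = 1/((-41299*(-1/17704) - 36035) + 91754) = 1/((41299/17704 - 36035) + 91754) = 1/(-637922341/17704 + 91754) = 1/(986490475/17704) = 17704/986490475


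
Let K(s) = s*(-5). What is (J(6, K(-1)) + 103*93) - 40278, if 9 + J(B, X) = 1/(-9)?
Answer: -276373/9 ≈ -30708.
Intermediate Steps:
K(s) = -5*s
J(B, X) = -82/9 (J(B, X) = -9 + 1/(-9) = -9 - 1/9 = -82/9)
(J(6, K(-1)) + 103*93) - 40278 = (-82/9 + 103*93) - 40278 = (-82/9 + 9579) - 40278 = 86129/9 - 40278 = -276373/9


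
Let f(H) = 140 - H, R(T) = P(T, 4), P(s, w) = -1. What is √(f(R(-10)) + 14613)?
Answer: √14754 ≈ 121.47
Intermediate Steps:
R(T) = -1
√(f(R(-10)) + 14613) = √((140 - 1*(-1)) + 14613) = √((140 + 1) + 14613) = √(141 + 14613) = √14754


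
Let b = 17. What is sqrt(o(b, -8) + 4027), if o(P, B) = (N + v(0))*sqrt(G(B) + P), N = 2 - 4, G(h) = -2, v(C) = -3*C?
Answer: sqrt(4027 - 2*sqrt(15)) ≈ 63.398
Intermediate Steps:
N = -2
o(P, B) = -2*sqrt(-2 + P) (o(P, B) = (-2 - 3*0)*sqrt(-2 + P) = (-2 + 0)*sqrt(-2 + P) = -2*sqrt(-2 + P))
sqrt(o(b, -8) + 4027) = sqrt(-2*sqrt(-2 + 17) + 4027) = sqrt(-2*sqrt(15) + 4027) = sqrt(4027 - 2*sqrt(15))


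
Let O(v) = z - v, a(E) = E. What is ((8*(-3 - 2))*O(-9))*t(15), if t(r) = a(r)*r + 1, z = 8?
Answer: -153680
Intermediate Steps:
t(r) = 1 + r**2 (t(r) = r*r + 1 = r**2 + 1 = 1 + r**2)
O(v) = 8 - v
((8*(-3 - 2))*O(-9))*t(15) = ((8*(-3 - 2))*(8 - 1*(-9)))*(1 + 15**2) = ((8*(-5))*(8 + 9))*(1 + 225) = -40*17*226 = -680*226 = -153680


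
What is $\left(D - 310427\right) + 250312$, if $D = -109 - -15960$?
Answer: $-44264$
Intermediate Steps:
$D = 15851$ ($D = -109 + 15960 = 15851$)
$\left(D - 310427\right) + 250312 = \left(15851 - 310427\right) + 250312 = -294576 + 250312 = -44264$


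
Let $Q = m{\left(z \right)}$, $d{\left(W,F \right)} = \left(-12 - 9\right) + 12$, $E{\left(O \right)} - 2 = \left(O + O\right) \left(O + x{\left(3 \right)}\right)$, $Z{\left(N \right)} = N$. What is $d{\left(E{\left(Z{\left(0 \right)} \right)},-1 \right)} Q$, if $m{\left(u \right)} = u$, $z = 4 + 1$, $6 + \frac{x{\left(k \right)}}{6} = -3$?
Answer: $-45$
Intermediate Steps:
$x{\left(k \right)} = -54$ ($x{\left(k \right)} = -36 + 6 \left(-3\right) = -36 - 18 = -54$)
$z = 5$
$E{\left(O \right)} = 2 + 2 O \left(-54 + O\right)$ ($E{\left(O \right)} = 2 + \left(O + O\right) \left(O - 54\right) = 2 + 2 O \left(-54 + O\right)$)
$d{\left(W,F \right)} = -9$ ($d{\left(W,F \right)} = -21 + 12 = -9$)
$Q = 5$
$d{\left(E{\left(Z{\left(0 \right)} \right)},-1 \right)} Q = \left(-9\right) 5 = -45$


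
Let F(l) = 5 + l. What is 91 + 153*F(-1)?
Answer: 703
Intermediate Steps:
91 + 153*F(-1) = 91 + 153*(5 - 1) = 91 + 153*4 = 91 + 612 = 703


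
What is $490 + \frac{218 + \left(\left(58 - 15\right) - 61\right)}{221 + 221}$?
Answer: $\frac{108390}{221} \approx 490.45$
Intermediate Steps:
$490 + \frac{218 + \left(\left(58 - 15\right) - 61\right)}{221 + 221} = 490 + \frac{218 + \left(43 - 61\right)}{442} = 490 + \left(218 - 18\right) \frac{1}{442} = 490 + 200 \cdot \frac{1}{442} = 490 + \frac{100}{221} = \frac{108390}{221}$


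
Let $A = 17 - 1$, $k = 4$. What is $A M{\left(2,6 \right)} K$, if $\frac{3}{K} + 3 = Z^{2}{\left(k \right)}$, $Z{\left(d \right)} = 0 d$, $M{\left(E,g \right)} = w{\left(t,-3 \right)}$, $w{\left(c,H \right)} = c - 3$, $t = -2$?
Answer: $80$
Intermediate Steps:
$w{\left(c,H \right)} = -3 + c$
$M{\left(E,g \right)} = -5$ ($M{\left(E,g \right)} = -3 - 2 = -5$)
$A = 16$
$Z{\left(d \right)} = 0$
$K = -1$ ($K = \frac{3}{-3 + 0^{2}} = \frac{3}{-3 + 0} = \frac{3}{-3} = 3 \left(- \frac{1}{3}\right) = -1$)
$A M{\left(2,6 \right)} K = 16 \left(-5\right) \left(-1\right) = \left(-80\right) \left(-1\right) = 80$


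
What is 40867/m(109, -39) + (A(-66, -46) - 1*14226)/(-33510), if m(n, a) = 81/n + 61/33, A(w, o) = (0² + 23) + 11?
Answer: 2463027675157/156190110 ≈ 15769.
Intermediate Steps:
A(w, o) = 34 (A(w, o) = (0 + 23) + 11 = 23 + 11 = 34)
m(n, a) = 61/33 + 81/n (m(n, a) = 81/n + 61*(1/33) = 81/n + 61/33 = 61/33 + 81/n)
40867/m(109, -39) + (A(-66, -46) - 1*14226)/(-33510) = 40867/(61/33 + 81/109) + (34 - 1*14226)/(-33510) = 40867/(61/33 + 81*(1/109)) + (34 - 14226)*(-1/33510) = 40867/(61/33 + 81/109) - 14192*(-1/33510) = 40867/(9322/3597) + 7096/16755 = 40867*(3597/9322) + 7096/16755 = 146998599/9322 + 7096/16755 = 2463027675157/156190110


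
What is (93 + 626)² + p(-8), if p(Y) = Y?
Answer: 516953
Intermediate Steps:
(93 + 626)² + p(-8) = (93 + 626)² - 8 = 719² - 8 = 516961 - 8 = 516953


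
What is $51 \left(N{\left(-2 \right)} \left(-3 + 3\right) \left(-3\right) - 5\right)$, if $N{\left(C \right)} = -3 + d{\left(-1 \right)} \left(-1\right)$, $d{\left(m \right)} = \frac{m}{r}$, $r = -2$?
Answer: $-255$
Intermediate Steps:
$d{\left(m \right)} = - \frac{m}{2}$ ($d{\left(m \right)} = \frac{m}{-2} = m \left(- \frac{1}{2}\right) = - \frac{m}{2}$)
$N{\left(C \right)} = - \frac{7}{2}$ ($N{\left(C \right)} = -3 + \left(- \frac{1}{2}\right) \left(-1\right) \left(-1\right) = -3 + \frac{1}{2} \left(-1\right) = -3 - \frac{1}{2} = - \frac{7}{2}$)
$51 \left(N{\left(-2 \right)} \left(-3 + 3\right) \left(-3\right) - 5\right) = 51 \left(- \frac{7 \left(-3 + 3\right)}{2} \left(-3\right) - 5\right) = 51 \left(\left(- \frac{7}{2}\right) 0 \left(-3\right) - 5\right) = 51 \left(0 \left(-3\right) - 5\right) = 51 \left(0 - 5\right) = 51 \left(-5\right) = -255$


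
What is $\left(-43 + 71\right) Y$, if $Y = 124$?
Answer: $3472$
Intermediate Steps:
$\left(-43 + 71\right) Y = \left(-43 + 71\right) 124 = 28 \cdot 124 = 3472$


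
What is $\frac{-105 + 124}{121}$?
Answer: $\frac{19}{121} \approx 0.15702$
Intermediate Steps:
$\frac{-105 + 124}{121} = \frac{1}{121} \cdot 19 = \frac{19}{121}$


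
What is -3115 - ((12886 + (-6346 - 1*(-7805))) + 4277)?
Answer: -21737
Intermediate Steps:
-3115 - ((12886 + (-6346 - 1*(-7805))) + 4277) = -3115 - ((12886 + (-6346 + 7805)) + 4277) = -3115 - ((12886 + 1459) + 4277) = -3115 - (14345 + 4277) = -3115 - 1*18622 = -3115 - 18622 = -21737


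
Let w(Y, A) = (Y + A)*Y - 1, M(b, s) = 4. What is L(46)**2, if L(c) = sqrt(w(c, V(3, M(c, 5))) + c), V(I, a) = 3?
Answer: 2299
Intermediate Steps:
w(Y, A) = -1 + Y*(A + Y) (w(Y, A) = (A + Y)*Y - 1 = Y*(A + Y) - 1 = -1 + Y*(A + Y))
L(c) = sqrt(-1 + c**2 + 4*c) (L(c) = sqrt((-1 + c**2 + 3*c) + c) = sqrt(-1 + c**2 + 4*c))
L(46)**2 = (sqrt(-1 + 46**2 + 4*46))**2 = (sqrt(-1 + 2116 + 184))**2 = (sqrt(2299))**2 = (11*sqrt(19))**2 = 2299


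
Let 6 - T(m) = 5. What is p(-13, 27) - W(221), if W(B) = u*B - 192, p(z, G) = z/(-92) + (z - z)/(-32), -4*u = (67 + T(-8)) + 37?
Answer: 137848/23 ≈ 5993.4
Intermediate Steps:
T(m) = 1 (T(m) = 6 - 1*5 = 6 - 5 = 1)
u = -105/4 (u = -((67 + 1) + 37)/4 = -(68 + 37)/4 = -1/4*105 = -105/4 ≈ -26.250)
p(z, G) = -z/92 (p(z, G) = z*(-1/92) + 0*(-1/32) = -z/92 + 0 = -z/92)
W(B) = -192 - 105*B/4 (W(B) = -105*B/4 - 192 = -192 - 105*B/4)
p(-13, 27) - W(221) = -1/92*(-13) - (-192 - 105/4*221) = 13/92 - (-192 - 23205/4) = 13/92 - 1*(-23973/4) = 13/92 + 23973/4 = 137848/23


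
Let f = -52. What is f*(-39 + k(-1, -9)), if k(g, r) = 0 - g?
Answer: 1976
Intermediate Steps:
k(g, r) = -g
f*(-39 + k(-1, -9)) = -52*(-39 - 1*(-1)) = -52*(-39 + 1) = -52*(-38) = 1976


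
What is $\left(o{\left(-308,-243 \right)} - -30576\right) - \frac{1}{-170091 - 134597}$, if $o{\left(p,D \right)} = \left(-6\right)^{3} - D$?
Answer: $\frac{9324366865}{304688} \approx 30603.0$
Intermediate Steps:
$o{\left(p,D \right)} = -216 - D$
$\left(o{\left(-308,-243 \right)} - -30576\right) - \frac{1}{-170091 - 134597} = \left(\left(-216 - -243\right) - -30576\right) - \frac{1}{-170091 - 134597} = \left(\left(-216 + 243\right) + 30576\right) - \frac{1}{-304688} = \left(27 + 30576\right) - - \frac{1}{304688} = 30603 + \frac{1}{304688} = \frac{9324366865}{304688}$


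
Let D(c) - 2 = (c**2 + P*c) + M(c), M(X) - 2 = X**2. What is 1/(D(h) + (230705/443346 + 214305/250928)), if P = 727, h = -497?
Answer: 55623962544/7381543152280817 ≈ 7.5355e-6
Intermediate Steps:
M(X) = 2 + X**2
D(c) = 4 + 2*c**2 + 727*c (D(c) = 2 + ((c**2 + 727*c) + (2 + c**2)) = 2 + (2 + 2*c**2 + 727*c) = 4 + 2*c**2 + 727*c)
1/(D(h) + (230705/443346 + 214305/250928)) = 1/((4 + 2*(-497)**2 + 727*(-497)) + (230705/443346 + 214305/250928)) = 1/((4 + 2*247009 - 361319) + (230705*(1/443346) + 214305*(1/250928))) = 1/((4 + 494018 - 361319) + (230705/443346 + 214305/250928)) = 1/(132703 + 76450804385/55623962544) = 1/(7381543152280817/55623962544) = 55623962544/7381543152280817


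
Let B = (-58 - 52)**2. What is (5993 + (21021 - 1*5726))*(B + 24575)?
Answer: 780737400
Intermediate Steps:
B = 12100 (B = (-110)**2 = 12100)
(5993 + (21021 - 1*5726))*(B + 24575) = (5993 + (21021 - 1*5726))*(12100 + 24575) = (5993 + (21021 - 5726))*36675 = (5993 + 15295)*36675 = 21288*36675 = 780737400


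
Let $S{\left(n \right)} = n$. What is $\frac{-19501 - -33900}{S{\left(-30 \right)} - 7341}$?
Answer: $- \frac{2057}{1053} \approx -1.9535$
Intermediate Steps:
$\frac{-19501 - -33900}{S{\left(-30 \right)} - 7341} = \frac{-19501 - -33900}{-30 - 7341} = \frac{-19501 + 33900}{-7371} = 14399 \left(- \frac{1}{7371}\right) = - \frac{2057}{1053}$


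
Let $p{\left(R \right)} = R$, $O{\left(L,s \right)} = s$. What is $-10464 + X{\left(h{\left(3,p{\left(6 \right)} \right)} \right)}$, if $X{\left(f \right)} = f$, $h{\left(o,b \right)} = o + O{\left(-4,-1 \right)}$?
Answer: $-10462$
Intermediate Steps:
$h{\left(o,b \right)} = -1 + o$ ($h{\left(o,b \right)} = o - 1 = -1 + o$)
$-10464 + X{\left(h{\left(3,p{\left(6 \right)} \right)} \right)} = -10464 + \left(-1 + 3\right) = -10464 + 2 = -10462$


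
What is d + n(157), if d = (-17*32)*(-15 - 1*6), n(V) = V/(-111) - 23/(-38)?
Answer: 48183019/4218 ≈ 11423.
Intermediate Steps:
n(V) = 23/38 - V/111 (n(V) = V*(-1/111) - 23*(-1/38) = -V/111 + 23/38 = 23/38 - V/111)
d = 11424 (d = -544*(-15 - 6) = -544*(-21) = 11424)
d + n(157) = 11424 + (23/38 - 1/111*157) = 11424 + (23/38 - 157/111) = 11424 - 3413/4218 = 48183019/4218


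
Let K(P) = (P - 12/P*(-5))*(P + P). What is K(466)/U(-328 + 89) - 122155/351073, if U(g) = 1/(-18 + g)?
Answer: -39196957924907/351073 ≈ -1.1165e+8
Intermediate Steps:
K(P) = 2*P*(P + 60/P) (K(P) = (P + 60/P)*(2*P) = 2*P*(P + 60/P))
K(466)/U(-328 + 89) - 122155/351073 = (120 + 2*466**2)/(1/(-18 + (-328 + 89))) - 122155/351073 = (120 + 2*217156)/(1/(-18 - 239)) - 122155*1/351073 = (120 + 434312)/(1/(-257)) - 122155/351073 = 434432/(-1/257) - 122155/351073 = 434432*(-257) - 122155/351073 = -111649024 - 122155/351073 = -39196957924907/351073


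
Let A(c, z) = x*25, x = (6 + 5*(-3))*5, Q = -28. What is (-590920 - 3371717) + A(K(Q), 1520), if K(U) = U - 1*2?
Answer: -3963762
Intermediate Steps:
K(U) = -2 + U (K(U) = U - 2 = -2 + U)
x = -45 (x = (6 - 15)*5 = -9*5 = -45)
A(c, z) = -1125 (A(c, z) = -45*25 = -1125)
(-590920 - 3371717) + A(K(Q), 1520) = (-590920 - 3371717) - 1125 = -3962637 - 1125 = -3963762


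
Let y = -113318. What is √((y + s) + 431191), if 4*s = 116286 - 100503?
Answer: 5*√51491/2 ≈ 567.29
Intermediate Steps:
s = 15783/4 (s = (116286 - 100503)/4 = (¼)*15783 = 15783/4 ≈ 3945.8)
√((y + s) + 431191) = √((-113318 + 15783/4) + 431191) = √(-437489/4 + 431191) = √(1287275/4) = 5*√51491/2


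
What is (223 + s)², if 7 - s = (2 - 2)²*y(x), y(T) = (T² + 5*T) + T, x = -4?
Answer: 52900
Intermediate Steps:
y(T) = T² + 6*T
s = 7 (s = 7 - (2 - 2)²*(-4*(6 - 4)) = 7 - 0²*(-4*2) = 7 - 0*(-8) = 7 - 1*0 = 7 + 0 = 7)
(223 + s)² = (223 + 7)² = 230² = 52900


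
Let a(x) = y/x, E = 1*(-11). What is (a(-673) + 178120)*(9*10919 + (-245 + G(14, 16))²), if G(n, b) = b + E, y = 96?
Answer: 18684983752344/673 ≈ 2.7764e+10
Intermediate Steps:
E = -11
a(x) = 96/x
G(n, b) = -11 + b (G(n, b) = b - 11 = -11 + b)
(a(-673) + 178120)*(9*10919 + (-245 + G(14, 16))²) = (96/(-673) + 178120)*(9*10919 + (-245 + (-11 + 16))²) = (96*(-1/673) + 178120)*(98271 + (-245 + 5)²) = (-96/673 + 178120)*(98271 + (-240)²) = 119874664*(98271 + 57600)/673 = (119874664/673)*155871 = 18684983752344/673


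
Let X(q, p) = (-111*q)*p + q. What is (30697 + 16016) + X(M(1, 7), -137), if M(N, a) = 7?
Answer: 153169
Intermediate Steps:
X(q, p) = q - 111*p*q (X(q, p) = -111*p*q + q = q - 111*p*q)
(30697 + 16016) + X(M(1, 7), -137) = (30697 + 16016) + 7*(1 - 111*(-137)) = 46713 + 7*(1 + 15207) = 46713 + 7*15208 = 46713 + 106456 = 153169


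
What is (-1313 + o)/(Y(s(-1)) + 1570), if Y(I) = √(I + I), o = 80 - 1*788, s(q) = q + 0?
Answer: -1586485/1232451 + 2021*I*√2/2464902 ≈ -1.2873 + 0.0011595*I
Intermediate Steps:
s(q) = q
o = -708 (o = 80 - 788 = -708)
Y(I) = √2*√I (Y(I) = √(2*I) = √2*√I)
(-1313 + o)/(Y(s(-1)) + 1570) = (-1313 - 708)/(√2*√(-1) + 1570) = -2021/(√2*I + 1570) = -2021/(I*√2 + 1570) = -2021/(1570 + I*√2)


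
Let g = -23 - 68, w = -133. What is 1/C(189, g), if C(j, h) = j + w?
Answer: 1/56 ≈ 0.017857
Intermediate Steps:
g = -91
C(j, h) = -133 + j (C(j, h) = j - 133 = -133 + j)
1/C(189, g) = 1/(-133 + 189) = 1/56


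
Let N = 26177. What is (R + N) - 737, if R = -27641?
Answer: -2201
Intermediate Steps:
(R + N) - 737 = (-27641 + 26177) - 737 = -1464 - 737 = -2201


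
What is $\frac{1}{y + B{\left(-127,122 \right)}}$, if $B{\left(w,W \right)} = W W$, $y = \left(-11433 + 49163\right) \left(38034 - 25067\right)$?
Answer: $\frac{1}{489259794} \approx 2.0439 \cdot 10^{-9}$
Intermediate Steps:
$y = 489244910$ ($y = 37730 \cdot 12967 = 489244910$)
$B{\left(w,W \right)} = W^{2}$
$\frac{1}{y + B{\left(-127,122 \right)}} = \frac{1}{489244910 + 122^{2}} = \frac{1}{489244910 + 14884} = \frac{1}{489259794}$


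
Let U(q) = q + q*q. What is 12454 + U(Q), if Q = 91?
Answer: 20826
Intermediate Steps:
U(q) = q + q**2
12454 + U(Q) = 12454 + 91*(1 + 91) = 12454 + 91*92 = 12454 + 8372 = 20826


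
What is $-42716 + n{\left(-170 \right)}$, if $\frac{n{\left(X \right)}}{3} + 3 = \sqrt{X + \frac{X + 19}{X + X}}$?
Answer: $-42725 + \frac{3 i \sqrt{4900165}}{170} \approx -42725.0 + 39.064 i$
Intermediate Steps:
$n{\left(X \right)} = -9 + 3 \sqrt{X + \frac{19 + X}{2 X}}$ ($n{\left(X \right)} = -9 + 3 \sqrt{X + \frac{X + 19}{X + X}} = -9 + 3 \sqrt{X + \frac{19 + X}{2 X}}$)
$-42716 + n{\left(-170 \right)} = -42716 - \left(9 - \frac{3 \sqrt{2 + 4 \left(-170\right) + \frac{38}{-170}}}{2}\right) = -42716 - \left(9 - \frac{3 \sqrt{2 - 680 + 38 \left(- \frac{1}{170}\right)}}{2}\right) = -42716 - \left(9 - \frac{3 \sqrt{2 - 680 - \frac{19}{85}}}{2}\right) = -42716 - \left(9 - \frac{3 \sqrt{- \frac{57649}{85}}}{2}\right) = -42716 - \left(9 - \frac{3 \frac{i \sqrt{4900165}}{85}}{2}\right) = -42716 - \left(9 - \frac{3 i \sqrt{4900165}}{170}\right) = -42725 + \frac{3 i \sqrt{4900165}}{170}$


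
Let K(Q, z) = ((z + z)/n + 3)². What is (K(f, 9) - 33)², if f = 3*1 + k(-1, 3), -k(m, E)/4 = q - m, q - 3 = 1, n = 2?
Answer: 12321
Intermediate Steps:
q = 4 (q = 3 + 1 = 4)
k(m, E) = -16 + 4*m (k(m, E) = -4*(4 - m) = -16 + 4*m)
f = -17 (f = 3*1 + (-16 + 4*(-1)) = 3 + (-16 - 4) = 3 - 20 = -17)
K(Q, z) = (3 + z)² (K(Q, z) = ((z + z)/2 + 3)² = ((2*z)*(½) + 3)² = (z + 3)² = (3 + z)²)
(K(f, 9) - 33)² = ((3 + 9)² - 33)² = (12² - 33)² = (144 - 33)² = 111² = 12321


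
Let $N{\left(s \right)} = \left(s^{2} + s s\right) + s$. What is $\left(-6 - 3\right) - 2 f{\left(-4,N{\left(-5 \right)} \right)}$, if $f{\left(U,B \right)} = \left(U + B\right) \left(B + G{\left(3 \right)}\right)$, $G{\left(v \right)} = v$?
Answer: $-3945$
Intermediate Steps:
$N{\left(s \right)} = s + 2 s^{2}$ ($N{\left(s \right)} = \left(s^{2} + s^{2}\right) + s = 2 s^{2} + s = s + 2 s^{2}$)
$f{\left(U,B \right)} = \left(3 + B\right) \left(B + U\right)$ ($f{\left(U,B \right)} = \left(U + B\right) \left(B + 3\right) = \left(B + U\right) \left(3 + B\right) = \left(3 + B\right) \left(B + U\right)$)
$\left(-6 - 3\right) - 2 f{\left(-4,N{\left(-5 \right)} \right)} = \left(-6 - 3\right) - 2 \left(\left(- 5 \left(1 + 2 \left(-5\right)\right)\right)^{2} + 3 \left(- 5 \left(1 + 2 \left(-5\right)\right)\right) + 3 \left(-4\right) + - 5 \left(1 + 2 \left(-5\right)\right) \left(-4\right)\right) = \left(-6 - 3\right) - 2 \left(\left(- 5 \left(1 - 10\right)\right)^{2} + 3 \left(- 5 \left(1 - 10\right)\right) - 12 + - 5 \left(1 - 10\right) \left(-4\right)\right) = -9 - 2 \left(\left(\left(-5\right) \left(-9\right)\right)^{2} + 3 \left(\left(-5\right) \left(-9\right)\right) - 12 + \left(-5\right) \left(-9\right) \left(-4\right)\right) = -9 - 2 \left(45^{2} + 3 \cdot 45 - 12 + 45 \left(-4\right)\right) = -9 - 2 \left(2025 + 135 - 12 - 180\right) = -9 - 3936 = -3945$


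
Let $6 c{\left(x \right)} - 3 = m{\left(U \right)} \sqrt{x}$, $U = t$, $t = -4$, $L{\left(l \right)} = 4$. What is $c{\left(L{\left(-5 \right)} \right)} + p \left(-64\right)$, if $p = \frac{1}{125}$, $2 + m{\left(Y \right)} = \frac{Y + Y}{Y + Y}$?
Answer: $- \frac{259}{750} \approx -0.34533$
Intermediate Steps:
$U = -4$
$m{\left(Y \right)} = -1$ ($m{\left(Y \right)} = -2 + \frac{Y + Y}{Y + Y} = -2 + \frac{2 Y}{2 Y} = -2 + 2 Y \frac{1}{2 Y} = -2 + 1 = -1$)
$p = \frac{1}{125} \approx 0.008$
$c{\left(x \right)} = \frac{1}{2} - \frac{\sqrt{x}}{6}$ ($c{\left(x \right)} = \frac{1}{2} + \frac{\left(-1\right) \sqrt{x}}{6} = \frac{1}{2} - \frac{\sqrt{x}}{6}$)
$c{\left(L{\left(-5 \right)} \right)} + p \left(-64\right) = \left(\frac{1}{2} - \frac{\sqrt{4}}{6}\right) + \frac{1}{125} \left(-64\right) = \left(\frac{1}{2} - \frac{1}{3}\right) - \frac{64}{125} = \frac{1}{6} - \frac{64}{125} = - \frac{259}{750}$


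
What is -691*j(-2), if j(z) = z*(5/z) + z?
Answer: -2073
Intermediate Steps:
j(z) = 5 + z
-691*j(-2) = -691*(5 - 2) = -691*3 = -2073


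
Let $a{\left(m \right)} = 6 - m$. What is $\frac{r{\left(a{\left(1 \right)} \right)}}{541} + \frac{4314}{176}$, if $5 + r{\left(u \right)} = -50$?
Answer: $\frac{1162097}{47608} \approx 24.41$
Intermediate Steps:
$r{\left(u \right)} = -55$ ($r{\left(u \right)} = -5 - 50 = -55$)
$\frac{r{\left(a{\left(1 \right)} \right)}}{541} + \frac{4314}{176} = - \frac{55}{541} + \frac{4314}{176} = \left(-55\right) \frac{1}{541} + 4314 \cdot \frac{1}{176} = - \frac{55}{541} + \frac{2157}{88} = \frac{1162097}{47608}$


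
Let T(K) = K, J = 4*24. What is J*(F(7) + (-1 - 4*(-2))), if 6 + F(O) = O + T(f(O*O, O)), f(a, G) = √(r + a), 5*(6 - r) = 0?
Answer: 768 + 96*√55 ≈ 1480.0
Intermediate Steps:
r = 6 (r = 6 - ⅕*0 = 6 + 0 = 6)
J = 96
f(a, G) = √(6 + a)
F(O) = -6 + O + √(6 + O²) (F(O) = -6 + (O + √(6 + O*O)) = -6 + (O + √(6 + O²)) = -6 + O + √(6 + O²))
J*(F(7) + (-1 - 4*(-2))) = 96*((-6 + 7 + √(6 + 7²)) + (-1 - 4*(-2))) = 96*((-6 + 7 + √(6 + 49)) + (-1 + 8)) = 96*((-6 + 7 + √55) + 7) = 96*((1 + √55) + 7) = 96*(8 + √55) = 768 + 96*√55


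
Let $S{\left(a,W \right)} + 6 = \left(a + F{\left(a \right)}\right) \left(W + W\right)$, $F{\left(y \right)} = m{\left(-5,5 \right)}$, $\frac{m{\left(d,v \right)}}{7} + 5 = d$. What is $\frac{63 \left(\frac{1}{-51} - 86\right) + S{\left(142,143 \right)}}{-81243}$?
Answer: $- \frac{85945}{460377} \approx -0.18668$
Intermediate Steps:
$m{\left(d,v \right)} = -35 + 7 d$
$F{\left(y \right)} = -70$ ($F{\left(y \right)} = -35 + 7 \left(-5\right) = -35 - 35 = -70$)
$S{\left(a,W \right)} = -6 + 2 W \left(-70 + a\right)$ ($S{\left(a,W \right)} = -6 + \left(a - 70\right) \left(W + W\right) = -6 + \left(-70 + a\right) 2 W = -6 + 2 W \left(-70 + a\right)$)
$\frac{63 \left(\frac{1}{-51} - 86\right) + S{\left(142,143 \right)}}{-81243} = \frac{63 \left(\frac{1}{-51} - 86\right) - \left(20026 - 40612\right)}{-81243} = \left(63 \left(- \frac{1}{51} - 86\right) - -20586\right) \left(- \frac{1}{81243}\right) = \left(63 \left(- \frac{4387}{51}\right) + 20586\right) \left(- \frac{1}{81243}\right) = \left(- \frac{92127}{17} + 20586\right) \left(- \frac{1}{81243}\right) = \frac{257835}{17} \left(- \frac{1}{81243}\right) = - \frac{85945}{460377}$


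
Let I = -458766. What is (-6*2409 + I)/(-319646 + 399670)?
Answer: -118305/20006 ≈ -5.9135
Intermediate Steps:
(-6*2409 + I)/(-319646 + 399670) = (-6*2409 - 458766)/(-319646 + 399670) = (-14454 - 458766)/80024 = -473220*1/80024 = -118305/20006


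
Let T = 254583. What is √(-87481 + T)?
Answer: √167102 ≈ 408.78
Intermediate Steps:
√(-87481 + T) = √(-87481 + 254583) = √167102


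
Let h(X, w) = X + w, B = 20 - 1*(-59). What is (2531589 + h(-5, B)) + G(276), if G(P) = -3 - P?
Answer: 2531384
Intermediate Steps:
B = 79 (B = 20 + 59 = 79)
(2531589 + h(-5, B)) + G(276) = (2531589 + (-5 + 79)) + (-3 - 1*276) = (2531589 + 74) + (-3 - 276) = 2531663 - 279 = 2531384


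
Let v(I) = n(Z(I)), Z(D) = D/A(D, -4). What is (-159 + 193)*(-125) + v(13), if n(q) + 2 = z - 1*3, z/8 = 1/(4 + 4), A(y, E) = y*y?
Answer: -4254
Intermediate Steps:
A(y, E) = y²
z = 1 (z = 8/(4 + 4) = 8/8 = 8*(⅛) = 1)
Z(D) = 1/D (Z(D) = D/(D²) = D/D² = 1/D)
n(q) = -4 (n(q) = -2 + (1 - 1*3) = -2 + (1 - 3) = -2 - 2 = -4)
v(I) = -4
(-159 + 193)*(-125) + v(13) = (-159 + 193)*(-125) - 4 = 34*(-125) - 4 = -4250 - 4 = -4254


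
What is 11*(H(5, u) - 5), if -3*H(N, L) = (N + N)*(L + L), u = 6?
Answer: -495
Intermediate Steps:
H(N, L) = -4*L*N/3 (H(N, L) = -(N + N)*(L + L)/3 = -2*N*2*L/3 = -4*L*N/3)
11*(H(5, u) - 5) = 11*(-4/3*6*5 - 5) = 11*(-40 - 5) = 11*(-45) = -495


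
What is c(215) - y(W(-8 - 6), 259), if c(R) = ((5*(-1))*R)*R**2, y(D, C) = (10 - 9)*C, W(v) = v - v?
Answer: -49692134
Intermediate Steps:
W(v) = 0
y(D, C) = C (y(D, C) = 1*C = C)
c(R) = -5*R**3 (c(R) = (-5*R)*R**2 = -5*R**3)
c(215) - y(W(-8 - 6), 259) = -5*215**3 - 1*259 = -5*9938375 - 259 = -49691875 - 259 = -49692134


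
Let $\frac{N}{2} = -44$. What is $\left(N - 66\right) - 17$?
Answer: $-171$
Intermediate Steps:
$N = -88$ ($N = 2 \left(-44\right) = -88$)
$\left(N - 66\right) - 17 = \left(-88 - 66\right) - 17 = -154 - 17 = -171$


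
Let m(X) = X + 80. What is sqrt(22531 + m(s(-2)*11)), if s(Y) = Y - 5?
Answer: sqrt(22534) ≈ 150.11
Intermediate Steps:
s(Y) = -5 + Y
m(X) = 80 + X
sqrt(22531 + m(s(-2)*11)) = sqrt(22531 + (80 + (-5 - 2)*11)) = sqrt(22531 + (80 - 7*11)) = sqrt(22531 + (80 - 77)) = sqrt(22531 + 3) = sqrt(22534)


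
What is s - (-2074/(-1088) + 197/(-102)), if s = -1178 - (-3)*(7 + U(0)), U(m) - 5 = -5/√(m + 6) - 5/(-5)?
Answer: -1858807/1632 - 5*√6/2 ≈ -1145.1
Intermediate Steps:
U(m) = 6 - 5/√(6 + m) (U(m) = 5 + (-5/√(m + 6) - 5/(-5)) = 5 + (-5/√(6 + m) - 5*(-⅕)) = 5 + (-5/√(6 + m) + 1) = 5 + (1 - 5/√(6 + m)) = 6 - 5/√(6 + m))
s = -1139 - 5*√6/2 (s = -1178 - (-3)*(7 + (6 - 5/√(6 + 0))) = -1178 - (-3)*(7 + (6 - 5*√6/6)) = -1178 - (-3)*(13 - 5*√6/6) = -1178 - (-39 + 5*√6/2) = -1178 + (39 - 5*√6/2) = -1139 - 5*√6/2 ≈ -1145.1)
s - (-2074/(-1088) + 197/(-102)) = (-1139 - 5*√6/2) - (-2074/(-1088) + 197/(-102)) = (-1139 - 5*√6/2) - (-2074*(-1/1088) + 197*(-1/102)) = (-1139 - 5*√6/2) - (61/32 - 197/102) = (-1139 - 5*√6/2) - 1*(-41/1632) = (-1139 - 5*√6/2) + 41/1632 = -1858807/1632 - 5*√6/2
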